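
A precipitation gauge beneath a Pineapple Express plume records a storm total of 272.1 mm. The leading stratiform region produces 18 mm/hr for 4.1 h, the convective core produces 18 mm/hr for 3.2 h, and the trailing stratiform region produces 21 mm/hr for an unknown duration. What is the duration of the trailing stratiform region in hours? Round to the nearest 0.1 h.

duration ≈ 6.7 h

Known phases: 18 × 4.1 + 18 × 3.2 = 73.8 + 57.6 = 131.4 mm.
Remaining depth = 272.1 − 131.4 = 140.7 mm.
Duration = 140.7 / 21 = 6.7 h.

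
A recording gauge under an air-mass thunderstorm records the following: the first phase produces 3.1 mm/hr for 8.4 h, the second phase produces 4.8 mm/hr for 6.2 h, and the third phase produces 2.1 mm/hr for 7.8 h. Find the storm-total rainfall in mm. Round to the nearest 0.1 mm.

total ≈ 72.2 mm

Total = Σ Rᵢ Δtᵢ = 3.1 × 8.4 + 4.8 × 6.2 + 2.1 × 7.8
      = 26.04 + 29.76 + 16.38 = 72.2 mm.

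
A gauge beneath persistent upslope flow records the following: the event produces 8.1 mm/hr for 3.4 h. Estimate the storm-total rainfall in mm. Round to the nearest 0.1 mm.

total ≈ 27.5 mm

Total = Σ Rᵢ Δtᵢ = 8.1 × 3.4
      = 27.54 = 27.5 mm.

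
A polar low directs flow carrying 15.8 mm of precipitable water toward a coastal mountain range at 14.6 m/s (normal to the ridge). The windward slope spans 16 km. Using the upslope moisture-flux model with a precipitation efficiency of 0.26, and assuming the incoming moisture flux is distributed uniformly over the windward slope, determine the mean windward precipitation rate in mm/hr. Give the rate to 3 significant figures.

R ≈ 13.5 mm/hr

Incoming column moisture flux per unit ridge length: F = V × PW = 14.6 × 15.8 = 230.68 mm·m/s.
Spread over the 16 km slope with efficiency ε = 0.26: R = ε·F/W = 0.26 × 230.68 / 16000 m = 3.749e-03 mm/s.
R = 3.749e-03 × 3600 = 13.5 mm/hr.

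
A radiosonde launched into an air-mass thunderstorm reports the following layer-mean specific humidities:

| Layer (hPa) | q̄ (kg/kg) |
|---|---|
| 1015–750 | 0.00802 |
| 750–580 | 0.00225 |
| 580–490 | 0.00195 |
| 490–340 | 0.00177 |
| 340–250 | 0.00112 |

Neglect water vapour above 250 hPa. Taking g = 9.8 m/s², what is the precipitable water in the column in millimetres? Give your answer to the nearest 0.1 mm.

Precipitable water is the column-integrated vapour mass per unit area: PW = (1/g) Σ q̄ Δp, with q in kg/kg and Δp in Pa (1 kg/m² of water = 1 mm).
Layer 1015–750 hPa: Δp = 265 hPa = 26500 Pa, q̄ = 0.00802 kg/kg → 0.00802 × 26500 / 9.8 = 21.69 mm
Layer 750–580 hPa: Δp = 170 hPa = 17000 Pa, q̄ = 0.00225 kg/kg → 0.00225 × 17000 / 9.8 = 3.90 mm
Layer 580–490 hPa: Δp = 90 hPa = 9000 Pa, q̄ = 0.00195 kg/kg → 0.00195 × 9000 / 9.8 = 1.79 mm
Layer 490–340 hPa: Δp = 150 hPa = 15000 Pa, q̄ = 0.00177 kg/kg → 0.00177 × 15000 / 9.8 = 2.71 mm
Layer 340–250 hPa: Δp = 90 hPa = 9000 Pa, q̄ = 0.00112 kg/kg → 0.00112 × 9000 / 9.8 = 1.03 mm
PW = 21.69 + 3.90 + 1.79 + 2.71 + 1.03 = 31.12 ≈ 31.1 mm.

PW ≈ 31.1 mm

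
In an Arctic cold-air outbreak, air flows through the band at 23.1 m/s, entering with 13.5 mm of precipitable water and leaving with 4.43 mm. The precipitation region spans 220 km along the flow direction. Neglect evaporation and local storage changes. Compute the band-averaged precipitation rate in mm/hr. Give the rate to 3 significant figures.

R ≈ 3.43 mm/hr

Column moisture flux per unit crosswind length is F = V × PW.
Inflow: F_in = 23.1 × 13.5 = 311.85 mm·m/s
Outflow: F_out = 23.1 × 4.43 = 102.333 mm·m/s
Steady-state rate R = (F_in − F_out)/L = (311.85 − 102.333) / 220000 m = 9.524e-04 mm/s.
R = 9.524e-04 × 3600 = 3.43 mm/hr.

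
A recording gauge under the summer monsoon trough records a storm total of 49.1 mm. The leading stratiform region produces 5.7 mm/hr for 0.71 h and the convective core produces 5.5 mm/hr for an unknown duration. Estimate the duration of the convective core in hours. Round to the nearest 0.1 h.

Known phases: 5.7 × 0.71 = 4.047 mm.
Remaining depth = 49.1 − 4.047 = 45.053 mm.
Duration = 45.053 / 5.5 = 8.2 h.

duration ≈ 8.2 h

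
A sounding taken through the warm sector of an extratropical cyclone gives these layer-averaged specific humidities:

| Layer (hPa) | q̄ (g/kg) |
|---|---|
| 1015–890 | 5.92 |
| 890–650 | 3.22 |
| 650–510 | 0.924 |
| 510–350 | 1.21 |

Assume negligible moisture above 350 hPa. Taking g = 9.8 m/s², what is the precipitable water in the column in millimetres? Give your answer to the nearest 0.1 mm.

Precipitable water is the column-integrated vapour mass per unit area: PW = (1/g) Σ q̄ Δp, with q in kg/kg and Δp in Pa (1 kg/m² of water = 1 mm).
Layer 1015–890 hPa: Δp = 125 hPa = 12500 Pa, q̄ = 0.00592 kg/kg → 0.00592 × 12500 / 9.8 = 7.55 mm
Layer 890–650 hPa: Δp = 240 hPa = 24000 Pa, q̄ = 0.00322 kg/kg → 0.00322 × 24000 / 9.8 = 7.89 mm
Layer 650–510 hPa: Δp = 140 hPa = 14000 Pa, q̄ = 0.000924 kg/kg → 0.000924 × 14000 / 9.8 = 1.32 mm
Layer 510–350 hPa: Δp = 160 hPa = 16000 Pa, q̄ = 0.00121 kg/kg → 0.00121 × 16000 / 9.8 = 1.98 mm
PW = 7.55 + 7.89 + 1.32 + 1.98 = 18.74 ≈ 18.7 mm.

PW ≈ 18.7 mm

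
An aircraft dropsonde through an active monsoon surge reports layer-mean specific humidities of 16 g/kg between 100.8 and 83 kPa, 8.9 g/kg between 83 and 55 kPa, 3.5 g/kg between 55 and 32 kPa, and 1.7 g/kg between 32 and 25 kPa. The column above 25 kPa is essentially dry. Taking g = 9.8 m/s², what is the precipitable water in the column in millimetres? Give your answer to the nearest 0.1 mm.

Precipitable water is the column-integrated vapour mass per unit area: PW = (1/g) Σ q̄ Δp, with q in kg/kg and Δp in Pa (1 kg/m² of water = 1 mm).
Layer 100.8–83 kPa: Δp = 178 hPa = 17800 Pa, q̄ = 0.016 kg/kg → 0.016 × 17800 / 9.8 = 29.06 mm
Layer 83–55 kPa: Δp = 280 hPa = 28000 Pa, q̄ = 0.0089 kg/kg → 0.0089 × 28000 / 9.8 = 25.43 mm
Layer 55–32 kPa: Δp = 230 hPa = 23000 Pa, q̄ = 0.0035 kg/kg → 0.0035 × 23000 / 9.8 = 8.21 mm
Layer 32–25 kPa: Δp = 70 hPa = 7000 Pa, q̄ = 0.0017 kg/kg → 0.0017 × 7000 / 9.8 = 1.21 mm
PW = 29.06 + 25.43 + 8.21 + 1.21 = 63.91 ≈ 63.9 mm.

PW ≈ 63.9 mm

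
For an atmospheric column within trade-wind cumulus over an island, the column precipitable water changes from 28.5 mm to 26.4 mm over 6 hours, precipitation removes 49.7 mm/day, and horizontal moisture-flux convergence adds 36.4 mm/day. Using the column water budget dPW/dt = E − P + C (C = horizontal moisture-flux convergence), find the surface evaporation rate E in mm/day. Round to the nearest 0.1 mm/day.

dPW/dt = (26.4 − 28.5) mm / (6/24 day) = -8.400 mm/day.
E = dPW/dt + P − C = (-8.400) + 49.7 − (36.4) = 4.9 mm/day.

E ≈ 4.9 mm/day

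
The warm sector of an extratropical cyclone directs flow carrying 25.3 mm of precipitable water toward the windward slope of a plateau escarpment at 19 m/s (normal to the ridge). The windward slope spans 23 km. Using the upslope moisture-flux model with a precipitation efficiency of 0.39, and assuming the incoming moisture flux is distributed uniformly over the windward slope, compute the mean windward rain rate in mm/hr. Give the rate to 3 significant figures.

R ≈ 29.3 mm/hr

Incoming column moisture flux per unit ridge length: F = V × PW = 19 × 25.3 = 480.7 mm·m/s.
Spread over the 23 km slope with efficiency ε = 0.39: R = ε·F/W = 0.39 × 480.7 / 23000 m = 8.151e-03 mm/s.
R = 8.151e-03 × 3600 = 29.3 mm/hr.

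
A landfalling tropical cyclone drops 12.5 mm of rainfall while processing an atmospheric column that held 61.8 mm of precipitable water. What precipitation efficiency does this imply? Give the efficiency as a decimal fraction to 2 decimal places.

ε = rainfall / PW = 12.5 / 61.8 = 0.20.

ε ≈ 0.20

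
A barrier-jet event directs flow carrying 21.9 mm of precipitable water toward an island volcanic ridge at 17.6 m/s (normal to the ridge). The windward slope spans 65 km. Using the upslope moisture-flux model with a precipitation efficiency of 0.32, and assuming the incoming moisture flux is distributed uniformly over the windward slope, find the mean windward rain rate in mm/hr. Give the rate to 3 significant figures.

R ≈ 6.83 mm/hr

Incoming column moisture flux per unit ridge length: F = V × PW = 17.6 × 21.9 = 385.44 mm·m/s.
Spread over the 65 km slope with efficiency ε = 0.32: R = ε·F/W = 0.32 × 385.44 / 65000 m = 1.898e-03 mm/s.
R = 1.898e-03 × 3600 = 6.83 mm/hr.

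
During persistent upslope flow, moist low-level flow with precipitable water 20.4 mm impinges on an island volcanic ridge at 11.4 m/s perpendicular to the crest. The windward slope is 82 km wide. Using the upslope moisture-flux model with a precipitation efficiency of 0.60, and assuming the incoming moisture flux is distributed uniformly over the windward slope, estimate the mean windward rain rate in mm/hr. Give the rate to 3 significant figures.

R ≈ 6.13 mm/hr

Incoming column moisture flux per unit ridge length: F = V × PW = 11.4 × 20.4 = 232.56 mm·m/s.
Spread over the 82 km slope with efficiency ε = 0.60: R = ε·F/W = 0.60 × 232.56 / 82000 m = 1.702e-03 mm/s.
R = 1.702e-03 × 3600 = 6.13 mm/hr.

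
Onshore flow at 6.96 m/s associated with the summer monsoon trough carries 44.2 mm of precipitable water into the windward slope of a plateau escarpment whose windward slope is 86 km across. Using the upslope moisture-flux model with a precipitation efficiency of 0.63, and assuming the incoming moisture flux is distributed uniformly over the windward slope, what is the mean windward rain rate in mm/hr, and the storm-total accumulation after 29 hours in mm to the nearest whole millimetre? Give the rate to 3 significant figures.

Incoming column moisture flux per unit ridge length: F = V × PW = 6.96 × 44.2 = 307.632 mm·m/s.
Spread over the 86 km slope with efficiency ε = 0.63: R = ε·F/W = 0.63 × 307.632 / 86000 m = 2.254e-03 mm/s.
R = 2.254e-03 × 3600 = 8.11 mm/hr.
Over 29 h: total = 8.11 × 29 = 235.19 ≈ 235 mm.

R ≈ 8.11 mm/hr; total ≈ 235 mm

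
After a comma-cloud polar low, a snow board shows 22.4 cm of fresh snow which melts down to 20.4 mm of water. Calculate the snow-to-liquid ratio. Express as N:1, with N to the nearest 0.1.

Ratio = snow depth / SWE = 224 mm / 20.4 mm = 11.0, i.e. 11.0:1.

ratio ≈ 11.0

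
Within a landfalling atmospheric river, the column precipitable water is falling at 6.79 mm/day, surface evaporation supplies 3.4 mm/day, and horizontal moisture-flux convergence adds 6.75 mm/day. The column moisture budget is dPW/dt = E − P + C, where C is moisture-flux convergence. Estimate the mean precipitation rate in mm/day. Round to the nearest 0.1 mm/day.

P ≈ 16.9 mm/day

dPW/dt = -6.79 mm/day.
P = E + C − dPW/dt = 3.4 + (6.75) − (-6.79) = 16.9 mm/day.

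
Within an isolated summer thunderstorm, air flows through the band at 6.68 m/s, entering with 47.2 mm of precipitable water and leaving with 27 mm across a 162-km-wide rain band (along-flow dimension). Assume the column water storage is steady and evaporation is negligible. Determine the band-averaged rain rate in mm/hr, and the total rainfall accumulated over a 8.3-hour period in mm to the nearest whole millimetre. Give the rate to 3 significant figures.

Column moisture flux per unit crosswind length is F = V × PW.
Inflow: F_in = 6.68 × 47.2 = 315.296 mm·m/s
Outflow: F_out = 6.68 × 27 = 180.36 mm·m/s
Steady-state rate R = (F_in − F_out)/L = (315.296 − 180.36) / 162000 m = 8.329e-04 mm/s.
R = 8.329e-04 × 3600 = 3.00 mm/hr.
Over 8.3 h: total = 3.00 × 8.3 = 24.9 ≈ 25 mm.

R ≈ 3.00 mm/hr; total ≈ 25 mm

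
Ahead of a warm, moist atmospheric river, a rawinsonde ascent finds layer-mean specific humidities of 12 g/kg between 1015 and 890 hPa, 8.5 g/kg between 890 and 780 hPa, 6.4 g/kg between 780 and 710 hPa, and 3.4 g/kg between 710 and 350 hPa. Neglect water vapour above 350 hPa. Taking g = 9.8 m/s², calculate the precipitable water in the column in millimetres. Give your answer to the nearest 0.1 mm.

PW ≈ 41.9 mm

Precipitable water is the column-integrated vapour mass per unit area: PW = (1/g) Σ q̄ Δp, with q in kg/kg and Δp in Pa (1 kg/m² of water = 1 mm).
Layer 1015–890 hPa: Δp = 125 hPa = 12500 Pa, q̄ = 0.012 kg/kg → 0.012 × 12500 / 9.8 = 15.31 mm
Layer 890–780 hPa: Δp = 110 hPa = 11000 Pa, q̄ = 0.0085 kg/kg → 0.0085 × 11000 / 9.8 = 9.54 mm
Layer 780–710 hPa: Δp = 70 hPa = 7000 Pa, q̄ = 0.0064 kg/kg → 0.0064 × 7000 / 9.8 = 4.57 mm
Layer 710–350 hPa: Δp = 360 hPa = 36000 Pa, q̄ = 0.0034 kg/kg → 0.0034 × 36000 / 9.8 = 12.49 mm
PW = 15.31 + 9.54 + 4.57 + 12.49 = 41.91 ≈ 41.9 mm.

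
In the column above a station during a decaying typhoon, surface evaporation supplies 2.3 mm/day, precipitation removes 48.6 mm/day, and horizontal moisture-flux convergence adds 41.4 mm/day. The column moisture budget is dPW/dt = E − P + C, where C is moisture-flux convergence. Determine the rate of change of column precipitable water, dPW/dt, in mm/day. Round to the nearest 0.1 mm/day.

dPW/dt ≈ -4.9 mm/day

dPW/dt = E − P + C = 2.3 − 48.6 + (41.4) = -4.9 mm/day.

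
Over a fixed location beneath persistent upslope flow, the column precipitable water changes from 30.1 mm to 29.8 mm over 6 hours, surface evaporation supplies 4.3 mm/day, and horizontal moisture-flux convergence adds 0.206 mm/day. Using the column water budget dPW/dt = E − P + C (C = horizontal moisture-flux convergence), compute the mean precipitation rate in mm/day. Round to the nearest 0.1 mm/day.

dPW/dt = (29.8 − 30.1) mm / (6/24 day) = -1.200 mm/day.
P = E + C − dPW/dt = 4.3 + (0.206) − (-1.200) = 5.7 mm/day.

P ≈ 5.7 mm/day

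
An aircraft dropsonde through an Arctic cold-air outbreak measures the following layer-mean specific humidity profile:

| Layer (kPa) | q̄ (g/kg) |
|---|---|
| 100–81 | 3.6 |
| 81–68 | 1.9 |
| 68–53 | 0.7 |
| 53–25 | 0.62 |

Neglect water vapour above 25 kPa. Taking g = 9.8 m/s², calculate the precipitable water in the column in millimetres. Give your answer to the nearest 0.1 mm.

Precipitable water is the column-integrated vapour mass per unit area: PW = (1/g) Σ q̄ Δp, with q in kg/kg and Δp in Pa (1 kg/m² of water = 1 mm).
Layer 100–81 kPa: Δp = 190 hPa = 19000 Pa, q̄ = 0.0036 kg/kg → 0.0036 × 19000 / 9.8 = 6.98 mm
Layer 81–68 kPa: Δp = 130 hPa = 13000 Pa, q̄ = 0.0019 kg/kg → 0.0019 × 13000 / 9.8 = 2.52 mm
Layer 68–53 kPa: Δp = 150 hPa = 15000 Pa, q̄ = 0.0007 kg/kg → 0.0007 × 15000 / 9.8 = 1.07 mm
Layer 53–25 kPa: Δp = 280 hPa = 28000 Pa, q̄ = 0.00062 kg/kg → 0.00062 × 28000 / 9.8 = 1.77 mm
PW = 6.98 + 2.52 + 1.07 + 1.77 = 12.34 ≈ 12.3 mm.

PW ≈ 12.3 mm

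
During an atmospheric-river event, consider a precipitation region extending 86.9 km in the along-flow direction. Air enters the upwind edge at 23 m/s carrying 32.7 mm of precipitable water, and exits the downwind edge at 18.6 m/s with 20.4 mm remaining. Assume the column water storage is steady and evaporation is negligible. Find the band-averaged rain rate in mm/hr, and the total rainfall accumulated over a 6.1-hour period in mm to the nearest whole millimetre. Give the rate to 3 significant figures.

R ≈ 15.4 mm/hr; total ≈ 94 mm

Column moisture flux per unit crosswind length is F = V × PW.
Inflow: F_in = 23 × 32.7 = 752.1 mm·m/s
Outflow: F_out = 18.6 × 20.4 = 379.44 mm·m/s
Steady-state rate R = (F_in − F_out)/L = (752.1 − 379.44) / 86900 m = 4.288e-03 mm/s.
R = 4.288e-03 × 3600 = 15.4 mm/hr.
Over 6.1 h: total = 15.4 × 6.1 = 93.94 ≈ 94 mm.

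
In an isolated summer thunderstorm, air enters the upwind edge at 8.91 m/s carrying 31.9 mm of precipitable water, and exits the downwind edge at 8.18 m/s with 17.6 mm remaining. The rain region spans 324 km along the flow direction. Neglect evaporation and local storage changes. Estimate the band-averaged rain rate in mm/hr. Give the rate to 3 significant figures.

R ≈ 1.56 mm/hr

Column moisture flux per unit crosswind length is F = V × PW.
Inflow: F_in = 8.91 × 31.9 = 284.229 mm·m/s
Outflow: F_out = 8.18 × 17.6 = 143.968 mm·m/s
Steady-state rate R = (F_in − F_out)/L = (284.229 − 143.968) / 324000 m = 4.329e-04 mm/s.
R = 4.329e-04 × 3600 = 1.56 mm/hr.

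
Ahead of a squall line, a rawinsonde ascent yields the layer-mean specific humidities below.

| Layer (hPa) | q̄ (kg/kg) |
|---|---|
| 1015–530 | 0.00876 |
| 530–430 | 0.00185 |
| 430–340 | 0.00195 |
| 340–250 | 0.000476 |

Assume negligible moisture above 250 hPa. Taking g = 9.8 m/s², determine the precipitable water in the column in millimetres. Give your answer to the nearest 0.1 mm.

PW ≈ 47.5 mm

Precipitable water is the column-integrated vapour mass per unit area: PW = (1/g) Σ q̄ Δp, with q in kg/kg and Δp in Pa (1 kg/m² of water = 1 mm).
Layer 1015–530 hPa: Δp = 485 hPa = 48500 Pa, q̄ = 0.00876 kg/kg → 0.00876 × 48500 / 9.8 = 43.35 mm
Layer 530–430 hPa: Δp = 100 hPa = 10000 Pa, q̄ = 0.00185 kg/kg → 0.00185 × 10000 / 9.8 = 1.89 mm
Layer 430–340 hPa: Δp = 90 hPa = 9000 Pa, q̄ = 0.00195 kg/kg → 0.00195 × 9000 / 9.8 = 1.79 mm
Layer 340–250 hPa: Δp = 90 hPa = 9000 Pa, q̄ = 0.000476 kg/kg → 0.000476 × 9000 / 9.8 = 0.44 mm
PW = 43.35 + 1.89 + 1.79 + 0.44 = 47.47 ≈ 47.5 mm.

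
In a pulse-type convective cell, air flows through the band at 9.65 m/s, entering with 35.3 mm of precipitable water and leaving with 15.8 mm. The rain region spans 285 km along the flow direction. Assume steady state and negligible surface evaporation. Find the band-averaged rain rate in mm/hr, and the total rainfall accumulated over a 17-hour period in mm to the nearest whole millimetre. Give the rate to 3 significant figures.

Column moisture flux per unit crosswind length is F = V × PW.
Inflow: F_in = 9.65 × 35.3 = 340.645 mm·m/s
Outflow: F_out = 9.65 × 15.8 = 152.47 mm·m/s
Steady-state rate R = (F_in − F_out)/L = (340.645 − 152.47) / 285000 m = 6.603e-04 mm/s.
R = 6.603e-04 × 3600 = 2.38 mm/hr.
Over 17 h: total = 2.38 × 17 = 40.46 ≈ 40 mm.

R ≈ 2.38 mm/hr; total ≈ 40 mm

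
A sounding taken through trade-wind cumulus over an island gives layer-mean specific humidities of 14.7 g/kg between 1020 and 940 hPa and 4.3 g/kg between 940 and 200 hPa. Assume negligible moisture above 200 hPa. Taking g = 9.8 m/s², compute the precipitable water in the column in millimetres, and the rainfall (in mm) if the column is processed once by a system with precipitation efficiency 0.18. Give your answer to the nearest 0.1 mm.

PW ≈ 44.5 mm; rainfall ≈ 8.0 mm

Precipitable water is the column-integrated vapour mass per unit area: PW = (1/g) Σ q̄ Δp, with q in kg/kg and Δp in Pa (1 kg/m² of water = 1 mm).
Layer 1020–940 hPa: Δp = 80 hPa = 8000 Pa, q̄ = 0.0147 kg/kg → 0.0147 × 8000 / 9.8 = 12.00 mm
Layer 940–200 hPa: Δp = 740 hPa = 74000 Pa, q̄ = 0.0043 kg/kg → 0.0043 × 74000 / 9.8 = 32.47 mm
PW = 12.00 + 32.47 = 44.47 ≈ 44.5 mm.
Rainfall = ε × PW = 0.18 × 44.5 = 8.0 mm.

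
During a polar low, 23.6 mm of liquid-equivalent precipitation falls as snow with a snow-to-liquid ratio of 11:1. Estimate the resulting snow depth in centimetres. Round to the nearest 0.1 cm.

Snow depth = liquid × ratio = 23.6 mm × 11 = 259.6 mm = 26.0 cm.

snow depth ≈ 26.0 cm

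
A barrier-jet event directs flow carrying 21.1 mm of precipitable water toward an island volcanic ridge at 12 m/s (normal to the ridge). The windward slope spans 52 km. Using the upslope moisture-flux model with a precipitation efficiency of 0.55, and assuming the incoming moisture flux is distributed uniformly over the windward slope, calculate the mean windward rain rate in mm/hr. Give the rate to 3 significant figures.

R ≈ 9.64 mm/hr

Incoming column moisture flux per unit ridge length: F = V × PW = 12 × 21.1 = 253.2 mm·m/s.
Spread over the 52 km slope with efficiency ε = 0.55: R = ε·F/W = 0.55 × 253.2 / 52000 m = 2.678e-03 mm/s.
R = 2.678e-03 × 3600 = 9.64 mm/hr.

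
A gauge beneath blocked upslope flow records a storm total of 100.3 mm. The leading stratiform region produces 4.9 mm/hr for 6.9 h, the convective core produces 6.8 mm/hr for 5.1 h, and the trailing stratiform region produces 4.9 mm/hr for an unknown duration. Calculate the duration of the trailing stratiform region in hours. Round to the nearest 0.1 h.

Known phases: 4.9 × 6.9 + 6.8 × 5.1 = 33.81 + 34.68 = 68.49 mm.
Remaining depth = 100.3 − 68.49 = 31.81 mm.
Duration = 31.81 / 4.9 = 6.5 h.

duration ≈ 6.5 h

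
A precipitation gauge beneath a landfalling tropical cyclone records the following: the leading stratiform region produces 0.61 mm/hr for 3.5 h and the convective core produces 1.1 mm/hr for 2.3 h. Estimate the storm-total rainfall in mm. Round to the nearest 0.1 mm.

total ≈ 4.7 mm

Total = Σ Rᵢ Δtᵢ = 0.61 × 3.5 + 1.1 × 2.3
      = 2.135 + 2.53 = 4.7 mm.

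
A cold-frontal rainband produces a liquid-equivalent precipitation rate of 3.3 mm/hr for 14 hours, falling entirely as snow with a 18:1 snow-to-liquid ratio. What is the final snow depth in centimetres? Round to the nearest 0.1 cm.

Liquid-equivalent depth = 3.3 × 14 = 46.2 mm.
Snow depth = 46.2 mm × 18 = 831.6 mm = 83.2 cm.

snow depth ≈ 83.2 cm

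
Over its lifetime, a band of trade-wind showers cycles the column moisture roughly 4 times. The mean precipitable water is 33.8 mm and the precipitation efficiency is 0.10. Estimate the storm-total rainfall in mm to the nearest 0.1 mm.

rainfall ≈ 13.5 mm

Each cycle deposits ε × PW = 0.10 × 33.8 = 3.38 mm.
Over 4 cycles: 4 × 3.38 = 13.5 mm.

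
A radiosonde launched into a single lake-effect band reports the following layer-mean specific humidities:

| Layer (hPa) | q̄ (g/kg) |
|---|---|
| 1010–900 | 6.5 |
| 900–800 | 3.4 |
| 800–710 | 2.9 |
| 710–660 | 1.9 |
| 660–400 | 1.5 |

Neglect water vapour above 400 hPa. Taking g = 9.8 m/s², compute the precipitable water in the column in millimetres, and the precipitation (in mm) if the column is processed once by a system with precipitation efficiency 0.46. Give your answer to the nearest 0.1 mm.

PW ≈ 18.4 mm; precipitation ≈ 8.5 mm

Precipitable water is the column-integrated vapour mass per unit area: PW = (1/g) Σ q̄ Δp, with q in kg/kg and Δp in Pa (1 kg/m² of water = 1 mm).
Layer 1010–900 hPa: Δp = 110 hPa = 11000 Pa, q̄ = 0.0065 kg/kg → 0.0065 × 11000 / 9.8 = 7.30 mm
Layer 900–800 hPa: Δp = 100 hPa = 10000 Pa, q̄ = 0.0034 kg/kg → 0.0034 × 10000 / 9.8 = 3.47 mm
Layer 800–710 hPa: Δp = 90 hPa = 9000 Pa, q̄ = 0.0029 kg/kg → 0.0029 × 9000 / 9.8 = 2.66 mm
Layer 710–660 hPa: Δp = 50 hPa = 5000 Pa, q̄ = 0.0019 kg/kg → 0.0019 × 5000 / 9.8 = 0.97 mm
Layer 660–400 hPa: Δp = 260 hPa = 26000 Pa, q̄ = 0.0015 kg/kg → 0.0015 × 26000 / 9.8 = 3.98 mm
PW = 7.30 + 3.47 + 2.66 + 0.97 + 3.98 = 18.38 ≈ 18.4 mm.
Precipitation = ε × PW = 0.46 × 18.4 = 8.5 mm.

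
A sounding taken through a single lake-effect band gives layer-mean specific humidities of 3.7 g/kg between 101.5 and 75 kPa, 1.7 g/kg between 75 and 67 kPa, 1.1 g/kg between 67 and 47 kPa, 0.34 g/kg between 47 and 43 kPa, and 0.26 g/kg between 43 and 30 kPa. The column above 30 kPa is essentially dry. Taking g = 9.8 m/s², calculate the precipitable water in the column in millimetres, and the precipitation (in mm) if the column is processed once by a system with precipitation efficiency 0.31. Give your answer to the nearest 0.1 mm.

PW ≈ 14.1 mm; precipitation ≈ 4.4 mm

Precipitable water is the column-integrated vapour mass per unit area: PW = (1/g) Σ q̄ Δp, with q in kg/kg and Δp in Pa (1 kg/m² of water = 1 mm).
Layer 101.5–75 kPa: Δp = 265 hPa = 26500 Pa, q̄ = 0.0037 kg/kg → 0.0037 × 26500 / 9.8 = 10.01 mm
Layer 75–67 kPa: Δp = 80 hPa = 8000 Pa, q̄ = 0.0017 kg/kg → 0.0017 × 8000 / 9.8 = 1.39 mm
Layer 67–47 kPa: Δp = 200 hPa = 20000 Pa, q̄ = 0.0011 kg/kg → 0.0011 × 20000 / 9.8 = 2.24 mm
Layer 47–43 kPa: Δp = 40 hPa = 4000 Pa, q̄ = 0.00034 kg/kg → 0.00034 × 4000 / 9.8 = 0.14 mm
Layer 43–30 kPa: Δp = 130 hPa = 13000 Pa, q̄ = 0.00026 kg/kg → 0.00026 × 13000 / 9.8 = 0.34 mm
PW = 10.01 + 1.39 + 2.24 + 0.14 + 0.34 = 14.12 ≈ 14.1 mm.
Precipitation = ε × PW = 0.31 × 14.1 = 4.4 mm.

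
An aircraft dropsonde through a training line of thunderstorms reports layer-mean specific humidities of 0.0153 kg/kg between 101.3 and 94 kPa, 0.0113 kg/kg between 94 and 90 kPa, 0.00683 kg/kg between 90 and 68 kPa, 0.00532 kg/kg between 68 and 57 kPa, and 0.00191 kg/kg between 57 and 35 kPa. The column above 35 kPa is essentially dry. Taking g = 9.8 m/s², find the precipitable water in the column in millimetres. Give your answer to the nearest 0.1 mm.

PW ≈ 41.6 mm

Precipitable water is the column-integrated vapour mass per unit area: PW = (1/g) Σ q̄ Δp, with q in kg/kg and Δp in Pa (1 kg/m² of water = 1 mm).
Layer 101.3–94 kPa: Δp = 73 hPa = 7300 Pa, q̄ = 0.0153 kg/kg → 0.0153 × 7300 / 9.8 = 11.40 mm
Layer 94–90 kPa: Δp = 40 hPa = 4000 Pa, q̄ = 0.0113 kg/kg → 0.0113 × 4000 / 9.8 = 4.61 mm
Layer 90–68 kPa: Δp = 220 hPa = 22000 Pa, q̄ = 0.00683 kg/kg → 0.00683 × 22000 / 9.8 = 15.33 mm
Layer 68–57 kPa: Δp = 110 hPa = 11000 Pa, q̄ = 0.00532 kg/kg → 0.00532 × 11000 / 9.8 = 5.97 mm
Layer 57–35 kPa: Δp = 220 hPa = 22000 Pa, q̄ = 0.00191 kg/kg → 0.00191 × 22000 / 9.8 = 4.29 mm
PW = 11.40 + 4.61 + 15.33 + 5.97 + 4.29 = 41.60 ≈ 41.6 mm.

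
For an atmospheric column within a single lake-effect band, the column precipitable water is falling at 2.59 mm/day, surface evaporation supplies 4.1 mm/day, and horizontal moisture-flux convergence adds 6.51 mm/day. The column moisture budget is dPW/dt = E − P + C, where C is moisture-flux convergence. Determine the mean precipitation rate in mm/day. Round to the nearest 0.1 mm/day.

dPW/dt = -2.59 mm/day.
P = E + C − dPW/dt = 4.1 + (6.51) − (-2.59) = 13.2 mm/day.

P ≈ 13.2 mm/day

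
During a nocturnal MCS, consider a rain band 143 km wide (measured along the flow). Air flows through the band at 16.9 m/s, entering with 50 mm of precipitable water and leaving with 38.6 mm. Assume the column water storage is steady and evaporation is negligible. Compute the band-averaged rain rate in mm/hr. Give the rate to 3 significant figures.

Column moisture flux per unit crosswind length is F = V × PW.
Inflow: F_in = 16.9 × 50 = 845 mm·m/s
Outflow: F_out = 16.9 × 38.6 = 652.34 mm·m/s
Steady-state rate R = (F_in − F_out)/L = (845 − 652.34) / 143000 m = 1.347e-03 mm/s.
R = 1.347e-03 × 3600 = 4.85 mm/hr.

R ≈ 4.85 mm/hr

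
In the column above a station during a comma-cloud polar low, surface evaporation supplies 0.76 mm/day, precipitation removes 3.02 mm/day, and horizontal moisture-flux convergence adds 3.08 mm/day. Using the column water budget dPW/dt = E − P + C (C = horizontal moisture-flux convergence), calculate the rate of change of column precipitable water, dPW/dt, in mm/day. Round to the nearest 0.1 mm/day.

dPW/dt = E − P + C = 0.76 − 3.02 + (3.08) = 0.8 mm/day.

dPW/dt ≈ 0.8 mm/day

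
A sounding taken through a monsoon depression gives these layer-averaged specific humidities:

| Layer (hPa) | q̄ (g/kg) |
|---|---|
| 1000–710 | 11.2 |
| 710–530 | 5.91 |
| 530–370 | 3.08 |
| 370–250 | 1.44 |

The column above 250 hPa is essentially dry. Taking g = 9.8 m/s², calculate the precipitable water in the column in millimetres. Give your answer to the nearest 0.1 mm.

PW ≈ 50.8 mm

Precipitable water is the column-integrated vapour mass per unit area: PW = (1/g) Σ q̄ Δp, with q in kg/kg and Δp in Pa (1 kg/m² of water = 1 mm).
Layer 1000–710 hPa: Δp = 290 hPa = 29000 Pa, q̄ = 0.0112 kg/kg → 0.0112 × 29000 / 9.8 = 33.14 mm
Layer 710–530 hPa: Δp = 180 hPa = 18000 Pa, q̄ = 0.00591 kg/kg → 0.00591 × 18000 / 9.8 = 10.86 mm
Layer 530–370 hPa: Δp = 160 hPa = 16000 Pa, q̄ = 0.00308 kg/kg → 0.00308 × 16000 / 9.8 = 5.03 mm
Layer 370–250 hPa: Δp = 120 hPa = 12000 Pa, q̄ = 0.00144 kg/kg → 0.00144 × 12000 / 9.8 = 1.76 mm
PW = 33.14 + 10.86 + 5.03 + 1.76 = 50.79 ≈ 50.8 mm.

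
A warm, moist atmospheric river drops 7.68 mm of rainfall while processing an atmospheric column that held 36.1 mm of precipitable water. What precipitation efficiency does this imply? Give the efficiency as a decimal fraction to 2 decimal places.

ε = rainfall / PW = 7.68 / 36.1 = 0.21.

ε ≈ 0.21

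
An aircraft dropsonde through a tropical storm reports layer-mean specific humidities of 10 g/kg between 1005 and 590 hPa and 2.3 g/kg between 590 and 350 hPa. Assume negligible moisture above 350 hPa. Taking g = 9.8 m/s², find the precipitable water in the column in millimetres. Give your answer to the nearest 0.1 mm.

Precipitable water is the column-integrated vapour mass per unit area: PW = (1/g) Σ q̄ Δp, with q in kg/kg and Δp in Pa (1 kg/m² of water = 1 mm).
Layer 1005–590 hPa: Δp = 415 hPa = 41500 Pa, q̄ = 0.01 kg/kg → 0.01 × 41500 / 9.8 = 42.35 mm
Layer 590–350 hPa: Δp = 240 hPa = 24000 Pa, q̄ = 0.0023 kg/kg → 0.0023 × 24000 / 9.8 = 5.63 mm
PW = 42.35 + 5.63 = 47.98 ≈ 48.0 mm.

PW ≈ 48.0 mm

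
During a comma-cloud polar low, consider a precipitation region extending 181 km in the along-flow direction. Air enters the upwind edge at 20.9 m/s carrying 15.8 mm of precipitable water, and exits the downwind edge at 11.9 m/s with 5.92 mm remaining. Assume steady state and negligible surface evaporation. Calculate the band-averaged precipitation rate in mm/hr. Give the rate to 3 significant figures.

Column moisture flux per unit crosswind length is F = V × PW.
Inflow: F_in = 20.9 × 15.8 = 330.22 mm·m/s
Outflow: F_out = 11.9 × 5.92 = 70.448 mm·m/s
Steady-state rate R = (F_in − F_out)/L = (330.22 − 70.448) / 181000 m = 1.435e-03 mm/s.
R = 1.435e-03 × 3600 = 5.17 mm/hr.

R ≈ 5.17 mm/hr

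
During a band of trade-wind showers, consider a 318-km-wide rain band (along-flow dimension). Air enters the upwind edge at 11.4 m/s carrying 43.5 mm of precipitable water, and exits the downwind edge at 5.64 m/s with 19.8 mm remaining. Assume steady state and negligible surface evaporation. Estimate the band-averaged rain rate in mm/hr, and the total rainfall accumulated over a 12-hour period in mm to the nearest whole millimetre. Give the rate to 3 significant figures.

R ≈ 4.35 mm/hr; total ≈ 52 mm

Column moisture flux per unit crosswind length is F = V × PW.
Inflow: F_in = 11.4 × 43.5 = 495.9 mm·m/s
Outflow: F_out = 5.64 × 19.8 = 111.672 mm·m/s
Steady-state rate R = (F_in − F_out)/L = (495.9 − 111.672) / 318000 m = 1.208e-03 mm/s.
R = 1.208e-03 × 3600 = 4.35 mm/hr.
Over 12 h: total = 4.35 × 12 = 52.2 ≈ 52 mm.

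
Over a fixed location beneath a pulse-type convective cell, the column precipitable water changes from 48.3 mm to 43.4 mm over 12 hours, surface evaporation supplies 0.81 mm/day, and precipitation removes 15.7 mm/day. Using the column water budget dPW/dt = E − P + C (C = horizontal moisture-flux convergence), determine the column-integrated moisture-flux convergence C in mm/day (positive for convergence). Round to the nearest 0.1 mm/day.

dPW/dt = (43.4 − 48.3) mm / (12/24 day) = -9.800 mm/day.
C = dPW/dt − E + P = (-9.800) − 0.81 + 15.7 = 5.1 mm/day.

C ≈ 5.1 mm/day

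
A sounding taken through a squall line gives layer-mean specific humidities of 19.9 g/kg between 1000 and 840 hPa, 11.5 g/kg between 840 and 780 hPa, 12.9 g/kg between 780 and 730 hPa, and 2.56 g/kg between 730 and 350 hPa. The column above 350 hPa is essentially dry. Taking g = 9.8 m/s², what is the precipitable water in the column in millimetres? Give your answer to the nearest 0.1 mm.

PW ≈ 56.0 mm

Precipitable water is the column-integrated vapour mass per unit area: PW = (1/g) Σ q̄ Δp, with q in kg/kg and Δp in Pa (1 kg/m² of water = 1 mm).
Layer 1000–840 hPa: Δp = 160 hPa = 16000 Pa, q̄ = 0.0199 kg/kg → 0.0199 × 16000 / 9.8 = 32.49 mm
Layer 840–780 hPa: Δp = 60 hPa = 6000 Pa, q̄ = 0.0115 kg/kg → 0.0115 × 6000 / 9.8 = 7.04 mm
Layer 780–730 hPa: Δp = 50 hPa = 5000 Pa, q̄ = 0.0129 kg/kg → 0.0129 × 5000 / 9.8 = 6.58 mm
Layer 730–350 hPa: Δp = 380 hPa = 38000 Pa, q̄ = 0.00256 kg/kg → 0.00256 × 38000 / 9.8 = 9.93 mm
PW = 32.49 + 7.04 + 6.58 + 9.93 = 56.04 ≈ 56.0 mm.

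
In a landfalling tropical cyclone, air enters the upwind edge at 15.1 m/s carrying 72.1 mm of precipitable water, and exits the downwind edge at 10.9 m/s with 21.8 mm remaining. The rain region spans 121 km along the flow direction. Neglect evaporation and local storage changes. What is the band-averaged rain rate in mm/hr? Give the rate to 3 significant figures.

Column moisture flux per unit crosswind length is F = V × PW.
Inflow: F_in = 15.1 × 72.1 = 1088.71 mm·m/s
Outflow: F_out = 10.9 × 21.8 = 237.62 mm·m/s
Steady-state rate R = (F_in − F_out)/L = (1088.71 − 237.62) / 121000 m = 7.034e-03 mm/s.
R = 7.034e-03 × 3600 = 25.3 mm/hr.

R ≈ 25.3 mm/hr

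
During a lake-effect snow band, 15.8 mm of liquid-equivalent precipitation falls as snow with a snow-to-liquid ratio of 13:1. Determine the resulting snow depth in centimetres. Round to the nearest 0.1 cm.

snow depth ≈ 20.5 cm

Snow depth = liquid × ratio = 15.8 mm × 13 = 205.4 mm = 20.5 cm.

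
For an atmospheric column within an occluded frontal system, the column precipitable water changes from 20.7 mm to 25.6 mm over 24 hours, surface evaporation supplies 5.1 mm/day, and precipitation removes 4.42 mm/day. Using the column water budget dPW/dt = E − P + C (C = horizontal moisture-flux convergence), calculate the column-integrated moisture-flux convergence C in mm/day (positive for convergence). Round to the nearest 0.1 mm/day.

dPW/dt = (25.6 − 20.7) mm / (24/24 day) = +4.900 mm/day.
C = dPW/dt − E + P = (+4.900) − 5.1 + 4.42 = 4.2 mm/day.

C ≈ 4.2 mm/day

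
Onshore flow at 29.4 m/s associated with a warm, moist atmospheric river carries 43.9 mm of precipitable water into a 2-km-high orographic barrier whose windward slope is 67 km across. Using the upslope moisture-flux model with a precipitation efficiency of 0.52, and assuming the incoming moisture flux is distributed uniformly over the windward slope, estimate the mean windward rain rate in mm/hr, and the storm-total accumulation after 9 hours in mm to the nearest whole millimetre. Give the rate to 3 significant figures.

Incoming column moisture flux per unit ridge length: F = V × PW = 29.4 × 43.9 = 1290.66 mm·m/s.
Spread over the 67 km slope with efficiency ε = 0.52: R = ε·F/W = 0.52 × 1290.66 / 67000 m = 1.002e-02 mm/s.
R = 1.002e-02 × 3600 = 36.1 mm/hr.
Over 9 h: total = 36.1 × 9 = 324.9 ≈ 325 mm.

R ≈ 36.1 mm/hr; total ≈ 325 mm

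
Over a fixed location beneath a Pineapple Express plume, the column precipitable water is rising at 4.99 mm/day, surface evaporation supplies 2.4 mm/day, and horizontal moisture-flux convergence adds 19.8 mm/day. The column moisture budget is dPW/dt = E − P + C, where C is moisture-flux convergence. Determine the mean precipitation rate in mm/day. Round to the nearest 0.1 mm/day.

P ≈ 17.2 mm/day

dPW/dt = +4.99 mm/day.
P = E + C − dPW/dt = 2.4 + (19.8) − (+4.99) = 17.2 mm/day.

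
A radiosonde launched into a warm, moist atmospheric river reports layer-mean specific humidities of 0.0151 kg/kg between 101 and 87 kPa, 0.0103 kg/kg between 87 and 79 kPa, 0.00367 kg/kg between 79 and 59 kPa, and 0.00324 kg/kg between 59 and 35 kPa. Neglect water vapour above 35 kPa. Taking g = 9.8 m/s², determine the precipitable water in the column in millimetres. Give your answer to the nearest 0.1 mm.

Precipitable water is the column-integrated vapour mass per unit area: PW = (1/g) Σ q̄ Δp, with q in kg/kg and Δp in Pa (1 kg/m² of water = 1 mm).
Layer 101–87 kPa: Δp = 140 hPa = 14000 Pa, q̄ = 0.0151 kg/kg → 0.0151 × 14000 / 9.8 = 21.57 mm
Layer 87–79 kPa: Δp = 80 hPa = 8000 Pa, q̄ = 0.0103 kg/kg → 0.0103 × 8000 / 9.8 = 8.41 mm
Layer 79–59 kPa: Δp = 200 hPa = 20000 Pa, q̄ = 0.00367 kg/kg → 0.00367 × 20000 / 9.8 = 7.49 mm
Layer 59–35 kPa: Δp = 240 hPa = 24000 Pa, q̄ = 0.00324 kg/kg → 0.00324 × 24000 / 9.8 = 7.93 mm
PW = 21.57 + 8.41 + 7.49 + 7.93 = 45.40 ≈ 45.4 mm.

PW ≈ 45.4 mm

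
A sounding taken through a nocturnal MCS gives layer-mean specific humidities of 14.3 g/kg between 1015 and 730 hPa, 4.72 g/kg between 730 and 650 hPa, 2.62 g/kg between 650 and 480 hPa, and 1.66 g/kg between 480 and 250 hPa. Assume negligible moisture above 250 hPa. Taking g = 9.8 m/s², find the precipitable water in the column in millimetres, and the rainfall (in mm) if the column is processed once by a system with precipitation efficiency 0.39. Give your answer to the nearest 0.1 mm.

Precipitable water is the column-integrated vapour mass per unit area: PW = (1/g) Σ q̄ Δp, with q in kg/kg and Δp in Pa (1 kg/m² of water = 1 mm).
Layer 1015–730 hPa: Δp = 285 hPa = 28500 Pa, q̄ = 0.0143 kg/kg → 0.0143 × 28500 / 9.8 = 41.59 mm
Layer 730–650 hPa: Δp = 80 hPa = 8000 Pa, q̄ = 0.00472 kg/kg → 0.00472 × 8000 / 9.8 = 3.85 mm
Layer 650–480 hPa: Δp = 170 hPa = 17000 Pa, q̄ = 0.00262 kg/kg → 0.00262 × 17000 / 9.8 = 4.54 mm
Layer 480–250 hPa: Δp = 230 hPa = 23000 Pa, q̄ = 0.00166 kg/kg → 0.00166 × 23000 / 9.8 = 3.90 mm
PW = 41.59 + 3.85 + 4.54 + 3.90 = 53.88 ≈ 53.9 mm.
Rainfall = ε × PW = 0.39 × 53.9 = 21.0 mm.

PW ≈ 53.9 mm; rainfall ≈ 21.0 mm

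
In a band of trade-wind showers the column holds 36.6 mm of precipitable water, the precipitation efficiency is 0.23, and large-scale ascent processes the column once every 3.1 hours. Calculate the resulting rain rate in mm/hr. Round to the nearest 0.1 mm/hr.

R ≈ 2.7 mm/hr

Each overturning extracts ε × PW = 0.23 × 36.6 = 8.418 mm.
Rate = ε·PW / τ = 8.418 / 3.1 h = 2.7 mm/hr.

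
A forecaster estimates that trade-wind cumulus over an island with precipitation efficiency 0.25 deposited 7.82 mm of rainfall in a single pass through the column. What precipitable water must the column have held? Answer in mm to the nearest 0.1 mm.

PW ≈ 31.3 mm

PW = rainfall / ε = 7.82 / 0.25 = 31.3 mm.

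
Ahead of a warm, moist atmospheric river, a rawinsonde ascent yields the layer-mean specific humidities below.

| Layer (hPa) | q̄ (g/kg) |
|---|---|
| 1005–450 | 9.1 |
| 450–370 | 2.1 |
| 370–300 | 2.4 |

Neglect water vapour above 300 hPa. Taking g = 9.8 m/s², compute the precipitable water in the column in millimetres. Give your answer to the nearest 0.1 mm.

Precipitable water is the column-integrated vapour mass per unit area: PW = (1/g) Σ q̄ Δp, with q in kg/kg and Δp in Pa (1 kg/m² of water = 1 mm).
Layer 1005–450 hPa: Δp = 555 hPa = 55500 Pa, q̄ = 0.0091 kg/kg → 0.0091 × 55500 / 9.8 = 51.54 mm
Layer 450–370 hPa: Δp = 80 hPa = 8000 Pa, q̄ = 0.0021 kg/kg → 0.0021 × 8000 / 9.8 = 1.71 mm
Layer 370–300 hPa: Δp = 70 hPa = 7000 Pa, q̄ = 0.0024 kg/kg → 0.0024 × 7000 / 9.8 = 1.71 mm
PW = 51.54 + 1.71 + 1.71 = 54.96 ≈ 55.0 mm.

PW ≈ 55.0 mm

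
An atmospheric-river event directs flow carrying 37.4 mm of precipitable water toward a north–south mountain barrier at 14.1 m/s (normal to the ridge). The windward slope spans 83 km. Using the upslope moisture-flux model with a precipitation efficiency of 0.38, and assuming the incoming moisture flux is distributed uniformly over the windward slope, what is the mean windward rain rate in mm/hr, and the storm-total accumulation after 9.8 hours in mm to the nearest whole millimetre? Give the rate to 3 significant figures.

R ≈ 8.69 mm/hr; total ≈ 85 mm

Incoming column moisture flux per unit ridge length: F = V × PW = 14.1 × 37.4 = 527.34 mm·m/s.
Spread over the 83 km slope with efficiency ε = 0.38: R = ε·F/W = 0.38 × 527.34 / 83000 m = 2.414e-03 mm/s.
R = 2.414e-03 × 3600 = 8.69 mm/hr.
Over 9.8 h: total = 8.69 × 9.8 = 85.162 ≈ 85 mm.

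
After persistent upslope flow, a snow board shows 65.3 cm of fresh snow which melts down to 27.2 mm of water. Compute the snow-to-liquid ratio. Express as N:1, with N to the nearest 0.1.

Ratio = snow depth / SWE = 653 mm / 27.2 mm = 24.0, i.e. 24.0:1.

ratio ≈ 24.0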